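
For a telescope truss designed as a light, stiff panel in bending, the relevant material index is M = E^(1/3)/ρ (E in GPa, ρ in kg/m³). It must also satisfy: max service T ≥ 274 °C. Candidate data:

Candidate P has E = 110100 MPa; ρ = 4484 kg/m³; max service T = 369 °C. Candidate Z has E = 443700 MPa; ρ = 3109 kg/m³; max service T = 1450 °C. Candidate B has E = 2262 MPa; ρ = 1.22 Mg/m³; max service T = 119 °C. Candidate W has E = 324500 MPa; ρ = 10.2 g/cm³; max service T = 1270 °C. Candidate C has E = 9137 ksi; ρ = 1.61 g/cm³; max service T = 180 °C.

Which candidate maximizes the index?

candidate Z

Screen on constraints: max service T ≥ 274 °C. Survivors: candidate P, candidate Z, candidate W.
Putting every candidate on a common basis:
  candidate P: E = 110.1 GPa, ρ = 4484 kg/m³
  candidate Z: E = 443.7 GPa, ρ = 3109 kg/m³
  candidate W: E = 324.5 GPa, ρ = 10200 kg/m³
  candidate Z: M = 2.45×10⁻³
  candidate P: M = 1.07×10⁻³
  candidate W: M = 0.674×10⁻³
Candidate Z has the largest M.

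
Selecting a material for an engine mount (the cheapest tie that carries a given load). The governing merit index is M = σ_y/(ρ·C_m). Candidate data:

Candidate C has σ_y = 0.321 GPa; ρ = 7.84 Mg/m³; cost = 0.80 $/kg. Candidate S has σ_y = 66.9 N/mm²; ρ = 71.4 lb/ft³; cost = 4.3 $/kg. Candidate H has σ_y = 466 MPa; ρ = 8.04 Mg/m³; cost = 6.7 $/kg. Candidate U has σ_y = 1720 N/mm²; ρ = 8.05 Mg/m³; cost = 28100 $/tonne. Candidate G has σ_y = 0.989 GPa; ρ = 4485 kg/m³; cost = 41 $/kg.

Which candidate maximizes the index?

After converting to SI:
  candidate C: σ_y = 321.0 MPa, ρ = 7840 kg/m³, cost = 0.8000 $/kg
  candidate S: σ_y = 66.90 MPa, ρ = 1144 kg/m³, cost = 4.300 $/kg
  candidate H: σ_y = 466.0 MPa, ρ = 8040 kg/m³, cost = 6.700 $/kg
  candidate U: σ_y = 1720 MPa, ρ = 8050 kg/m³, cost = 28.10 $/kg
  candidate G: σ_y = 989.0 MPa, ρ = 4485 kg/m³, cost = 41.00 $/kg
  candidate C: M = 51.2 kN·m per $
  candidate S: M = 13.6 kN·m per $
  candidate H: M = 8.65 kN·m per $
  candidate U: M = 7.60 kN·m per $
  candidate G: M = 5.38 kN·m per $
Candidate C has the largest M.

candidate C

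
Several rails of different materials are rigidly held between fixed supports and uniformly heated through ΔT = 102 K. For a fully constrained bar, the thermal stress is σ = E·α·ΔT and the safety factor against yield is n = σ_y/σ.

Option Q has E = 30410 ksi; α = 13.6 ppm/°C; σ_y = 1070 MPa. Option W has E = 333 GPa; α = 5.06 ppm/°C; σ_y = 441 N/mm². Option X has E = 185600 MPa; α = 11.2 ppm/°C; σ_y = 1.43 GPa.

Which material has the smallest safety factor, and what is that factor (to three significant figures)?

option W, n = 2.57

In consistent units (E in GPa, α in ×10⁻⁶/K, σ_y in MPa):
  option Q: E = 209.7, α = 13.6, σ_y = 1070 → σ = 291 MPa, n = 3.68
  option W: E = 333.0, α = 5.06, σ_y = 441.0 → σ = 172 MPa, n = 2.57
  option X: E = 185.6, α = 11.2, σ_y = 1430 → σ = 212 MPa, n = 6.74
The minimum is option W at n = 2.57.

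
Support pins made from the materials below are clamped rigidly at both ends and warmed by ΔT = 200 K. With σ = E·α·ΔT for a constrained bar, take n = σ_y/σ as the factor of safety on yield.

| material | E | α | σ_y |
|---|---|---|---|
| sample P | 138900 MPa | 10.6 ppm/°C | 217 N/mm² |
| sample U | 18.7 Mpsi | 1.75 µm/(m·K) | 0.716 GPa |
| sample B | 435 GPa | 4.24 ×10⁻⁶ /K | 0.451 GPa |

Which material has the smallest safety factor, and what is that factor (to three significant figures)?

With everything in SI (GPa, ×10⁻⁶/K, MPa):
  sample P: E = 138.9, α = 10.6, σ_y = 217.0 → σ = 294 MPa, n = 0.737
  sample U: E = 128.9, α = 1.75, σ_y = 716.0 → σ = 45.1 MPa, n = 15.9
  sample B: E = 435.0, α = 4.24, σ_y = 451.0 → σ = 369 MPa, n = 1.22
The minimum is sample P at n = 0.737.

sample P, n = 0.737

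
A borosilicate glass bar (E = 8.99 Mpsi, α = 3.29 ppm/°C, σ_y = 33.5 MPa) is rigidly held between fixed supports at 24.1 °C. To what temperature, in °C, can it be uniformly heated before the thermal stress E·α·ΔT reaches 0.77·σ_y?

151 °C

E = 8.99 Mpsi = 61.98 GPa.
E·α·ΔT = 25.80 MPa ⇒ ΔT = 25.80 / (61.98×10³ × 3.29×10⁻⁶) = 126.5 K.
T = 24.1 + 126.5 = 150.6 °C.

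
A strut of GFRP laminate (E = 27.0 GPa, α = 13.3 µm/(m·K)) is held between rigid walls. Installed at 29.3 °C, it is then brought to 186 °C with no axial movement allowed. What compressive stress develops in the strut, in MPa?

56.3 MPa

ΔT = 156.7 K. Constrained thermal stress σ = E·α·ΔT = 27.00×10³ MPa × 13.3×10⁻⁶ × 156.7 = 56.3 MPa (compressive).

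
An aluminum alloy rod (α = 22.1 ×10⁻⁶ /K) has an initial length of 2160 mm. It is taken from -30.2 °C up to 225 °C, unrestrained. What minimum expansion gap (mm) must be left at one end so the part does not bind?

ΔT = 225 − (-30.2) = 255.2 K.
ΔL = α·L₀·ΔT = 22.1×10⁻⁶ × 2160 mm × 255.2 K = 12.2 mm.

12.2 mm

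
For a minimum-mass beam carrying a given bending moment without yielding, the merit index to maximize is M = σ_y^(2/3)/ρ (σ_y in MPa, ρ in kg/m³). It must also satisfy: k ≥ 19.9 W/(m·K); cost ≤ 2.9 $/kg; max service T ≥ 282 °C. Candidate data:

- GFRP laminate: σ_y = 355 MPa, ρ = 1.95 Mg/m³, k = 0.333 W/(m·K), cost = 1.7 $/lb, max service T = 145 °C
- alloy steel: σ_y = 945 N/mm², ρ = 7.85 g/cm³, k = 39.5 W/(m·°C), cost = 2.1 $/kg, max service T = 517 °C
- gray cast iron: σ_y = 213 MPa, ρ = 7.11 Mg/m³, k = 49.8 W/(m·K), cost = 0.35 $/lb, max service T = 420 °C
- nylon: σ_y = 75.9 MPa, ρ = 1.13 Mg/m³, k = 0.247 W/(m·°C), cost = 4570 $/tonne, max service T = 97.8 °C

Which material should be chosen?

Screen on constraints: k ≥ 19.9 W/(m·K); cost ≤ 2.9 $/kg; max service T ≥ 282 °C. Survivors: alloy steel, gray cast iron.
After converting to SI:
  alloy steel: σ_y = 945.0 MPa, ρ = 7850 kg/m³
  gray cast iron: σ_y = 213.0 MPa, ρ = 7110 kg/m³
  alloy steel: M = 12.3×10⁻³
  gray cast iron: M = 5.02×10⁻³
Highest index: alloy steel.

alloy steel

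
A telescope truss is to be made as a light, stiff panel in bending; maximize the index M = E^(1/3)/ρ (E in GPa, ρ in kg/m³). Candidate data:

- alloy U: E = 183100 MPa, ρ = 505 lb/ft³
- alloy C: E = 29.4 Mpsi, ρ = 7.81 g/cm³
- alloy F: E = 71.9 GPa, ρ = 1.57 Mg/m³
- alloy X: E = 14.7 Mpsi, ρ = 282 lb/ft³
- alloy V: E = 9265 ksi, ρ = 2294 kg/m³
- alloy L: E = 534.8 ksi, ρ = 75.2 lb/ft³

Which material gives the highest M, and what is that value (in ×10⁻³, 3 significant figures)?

alloy F, M = 2.65×10⁻³

Normalizing units and computing the index:
  alloy U: E = 183.1 GPa, ρ = 8089 kg/m³
  alloy C: E = 202.7 GPa, ρ = 7810 kg/m³
  alloy F: E = 71.90 GPa, ρ = 1570 kg/m³
  alloy X: E = 101.4 GPa, ρ = 4517 kg/m³
  alloy V: E = 63.88 GPa, ρ = 2294 kg/m³
  alloy L: E = 3.687 GPa, ρ = 1205 kg/m³
  alloy F: M = 2.65×10⁻³
  alloy V: M = 1.74×10⁻³
  alloy L: M = 1.28×10⁻³
  alloy X: M = 1.03×10⁻³
  alloy C: M = 0.752×10⁻³
  alloy U: M = 0.702×10⁻³
Alloy F has the largest M.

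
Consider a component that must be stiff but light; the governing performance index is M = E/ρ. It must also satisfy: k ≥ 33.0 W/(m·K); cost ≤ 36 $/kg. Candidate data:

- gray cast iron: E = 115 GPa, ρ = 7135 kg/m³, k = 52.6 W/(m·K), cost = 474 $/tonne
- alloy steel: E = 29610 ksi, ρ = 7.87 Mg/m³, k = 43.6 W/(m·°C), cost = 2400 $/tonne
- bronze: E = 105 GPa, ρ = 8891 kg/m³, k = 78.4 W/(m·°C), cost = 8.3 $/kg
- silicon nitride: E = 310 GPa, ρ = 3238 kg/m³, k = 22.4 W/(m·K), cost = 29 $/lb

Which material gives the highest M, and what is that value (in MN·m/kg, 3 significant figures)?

alloy steel, M = 25.9 MN·m/kg

Screen on constraints: k ≥ 33.0 W/(m·K); cost ≤ 36 $/kg. Survivors: gray cast iron, alloy steel, bronze.
Convert each candidate to consistent units, then evaluate M:
  gray cast iron: E = 115.0 GPa, ρ = 7135 kg/m³
  alloy steel: E = 204.2 GPa, ρ = 7870 kg/m³
  bronze: E = 105.0 GPa, ρ = 8891 kg/m³
  alloy steel: M = 25.9 MN·m/kg
  gray cast iron: M = 16.1 MN·m/kg
  bronze: M = 11.8 MN·m/kg
Alloy steel ranks first.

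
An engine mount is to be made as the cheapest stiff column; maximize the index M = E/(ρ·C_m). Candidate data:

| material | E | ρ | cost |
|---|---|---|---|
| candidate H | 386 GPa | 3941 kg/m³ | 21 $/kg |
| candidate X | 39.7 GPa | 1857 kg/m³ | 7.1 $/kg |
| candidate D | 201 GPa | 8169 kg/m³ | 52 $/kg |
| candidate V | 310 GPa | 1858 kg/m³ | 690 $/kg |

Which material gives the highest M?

Computing M directly (units already consistent):
  candidate H: M = 4.66 MN·m per $
  candidate X: M = 3.01 MN·m per $
  candidate D: M = 0.473 MN·m per $
  candidate V: M = 0.242 MN·m per $
Candidate H has the largest M.

candidate H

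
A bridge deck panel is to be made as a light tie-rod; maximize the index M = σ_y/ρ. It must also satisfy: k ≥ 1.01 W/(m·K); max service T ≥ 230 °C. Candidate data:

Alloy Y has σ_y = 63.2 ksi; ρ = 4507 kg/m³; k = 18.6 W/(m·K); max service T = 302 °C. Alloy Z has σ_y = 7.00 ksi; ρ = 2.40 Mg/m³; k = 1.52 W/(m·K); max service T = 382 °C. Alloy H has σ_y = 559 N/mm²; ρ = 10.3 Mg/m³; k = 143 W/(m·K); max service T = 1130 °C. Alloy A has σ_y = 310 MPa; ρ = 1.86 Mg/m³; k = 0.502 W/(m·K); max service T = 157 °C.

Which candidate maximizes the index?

Screen on constraints: k ≥ 1.01 W/(m·K); max service T ≥ 230 °C. Survivors: alloy Y, alloy Z, alloy H.
Convert each candidate to consistent units, then evaluate M:
  alloy Y: σ_y = 435.7 MPa, ρ = 4507 kg/m³
  alloy Z: σ_y = 48.26 MPa, ρ = 2400 kg/m³
  alloy H: σ_y = 559.0 MPa, ρ = 10300 kg/m³
  alloy Y: M = 96.7 kN·m/kg
  alloy H: M = 54.3 kN·m/kg
  alloy Z: M = 20.1 kN·m/kg
Highest index: alloy Y.

alloy Y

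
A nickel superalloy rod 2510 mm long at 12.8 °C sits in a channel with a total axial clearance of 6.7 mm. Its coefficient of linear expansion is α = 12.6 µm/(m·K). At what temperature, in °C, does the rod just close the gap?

225 °C

α·L₀·ΔT = 6.7 mm ⇒ ΔT = 6.7 / (12.6×10⁻⁶ × 2510.0) = 211.9 K.
T = 12.8 + 211.9 = 224.7 °C.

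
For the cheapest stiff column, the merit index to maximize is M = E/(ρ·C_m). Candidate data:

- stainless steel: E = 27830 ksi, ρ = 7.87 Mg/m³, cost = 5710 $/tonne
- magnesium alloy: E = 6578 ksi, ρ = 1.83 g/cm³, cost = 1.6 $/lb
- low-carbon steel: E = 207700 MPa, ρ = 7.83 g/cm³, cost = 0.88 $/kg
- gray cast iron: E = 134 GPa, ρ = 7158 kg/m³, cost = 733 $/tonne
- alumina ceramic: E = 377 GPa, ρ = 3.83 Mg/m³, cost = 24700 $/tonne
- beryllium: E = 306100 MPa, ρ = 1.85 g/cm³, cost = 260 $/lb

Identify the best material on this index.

Putting every candidate on a common basis:
  stainless steel: E = 191.9 GPa, ρ = 7870 kg/m³, cost = 5.710 $/kg
  magnesium alloy: E = 45.35 GPa, ρ = 1830 kg/m³, cost = 3.527 $/kg
  low-carbon steel: E = 207.7 GPa, ρ = 7830 kg/m³, cost = 0.8800 $/kg
  gray cast iron: E = 134.0 GPa, ρ = 7158 kg/m³, cost = 0.7330 $/kg
  alumina ceramic: E = 377.0 GPa, ρ = 3830 kg/m³, cost = 24.70 $/kg
  beryllium: E = 306.1 GPa, ρ = 1850 kg/m³, cost = 573.2 $/kg
  low-carbon steel: M = 30.1 MN·m per $
  gray cast iron: M = 25.5 MN·m per $
  magnesium alloy: M = 7.03 MN·m per $
  stainless steel: M = 4.27 MN·m per $
  alumina ceramic: M = 3.99 MN·m per $
  beryllium: M = 0.289 MN·m per $
Highest index: low-carbon steel.

low-carbon steel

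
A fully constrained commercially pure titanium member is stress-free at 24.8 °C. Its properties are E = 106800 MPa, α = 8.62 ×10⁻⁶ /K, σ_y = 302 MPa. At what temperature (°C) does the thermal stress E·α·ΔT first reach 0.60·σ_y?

E = 106800 MPa = 106.8 GPa.
E·α·ΔT = 181.2 MPa ⇒ ΔT = 181.2 / (106.8×10³ × 8.62×10⁻⁶) = 196.8 K.
T = 24.8 + 196.8 = 221.6 °C.

222 °C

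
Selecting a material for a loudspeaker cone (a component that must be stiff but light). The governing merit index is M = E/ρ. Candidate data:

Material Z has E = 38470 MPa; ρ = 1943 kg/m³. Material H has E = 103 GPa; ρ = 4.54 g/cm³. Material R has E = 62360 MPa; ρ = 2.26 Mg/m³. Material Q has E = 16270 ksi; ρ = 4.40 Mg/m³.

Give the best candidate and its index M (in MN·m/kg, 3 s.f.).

material R, M = 27.6 MN·m/kg

Normalizing units and computing the index:
  material Z: E = 38.47 GPa, ρ = 1943 kg/m³
  material H: E = 103.0 GPa, ρ = 4540 kg/m³
  material R: E = 62.36 GPa, ρ = 2260 kg/m³
  material Q: E = 112.2 GPa, ρ = 4400 kg/m³
  material R: M = 27.6 MN·m/kg
  material Q: M = 25.5 MN·m/kg
  material H: M = 22.7 MN·m/kg
  material Z: M = 19.8 MN·m/kg
The maximum is for material R.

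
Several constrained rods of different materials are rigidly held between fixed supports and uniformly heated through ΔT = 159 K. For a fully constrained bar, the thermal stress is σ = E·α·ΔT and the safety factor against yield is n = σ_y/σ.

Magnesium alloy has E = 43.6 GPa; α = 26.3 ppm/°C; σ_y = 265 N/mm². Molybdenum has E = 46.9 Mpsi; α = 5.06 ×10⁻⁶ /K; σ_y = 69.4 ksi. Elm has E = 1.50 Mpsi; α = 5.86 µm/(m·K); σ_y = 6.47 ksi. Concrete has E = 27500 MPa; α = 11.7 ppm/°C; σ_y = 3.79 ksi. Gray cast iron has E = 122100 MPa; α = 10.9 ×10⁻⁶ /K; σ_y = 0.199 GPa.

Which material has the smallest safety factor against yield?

With everything in SI (GPa, ×10⁻⁶/K, MPa):
  magnesium alloy: E = 43.60, α = 26.3, σ_y = 265.0 → σ = 182 MPa, n = 1.45
  molybdenum: E = 323.4, α = 5.06, σ_y = 478.5 → σ = 260 MPa, n = 1.84
  elm: E = 10.34, α = 5.86, σ_y = 44.61 → σ = 9.64 MPa, n = 4.63
  concrete: E = 27.50, α = 11.7, σ_y = 26.13 → σ = 51.2 MPa, n = 0.511
  gray cast iron: E = 122.1, α = 10.9, σ_y = 199.0 → σ = 212 MPa, n = 0.940
Smallest n: concrete with n = 0.511.

concrete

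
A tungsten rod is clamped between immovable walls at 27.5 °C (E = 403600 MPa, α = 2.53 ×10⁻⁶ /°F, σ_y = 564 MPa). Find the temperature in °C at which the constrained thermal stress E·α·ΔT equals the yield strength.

E = 403600 MPa = 403.6 GPa.
α = 2.53×10⁻⁶/°F × 9/5 = 4.55×10⁻⁶/K.
E·α·ΔT = 564.0 MPa ⇒ ΔT = 564.0 / (403.6×10³ × 4.55×10⁻⁶) = 306.9 K.
T = 27.5 + 306.9 = 334.4 °C.

334 °C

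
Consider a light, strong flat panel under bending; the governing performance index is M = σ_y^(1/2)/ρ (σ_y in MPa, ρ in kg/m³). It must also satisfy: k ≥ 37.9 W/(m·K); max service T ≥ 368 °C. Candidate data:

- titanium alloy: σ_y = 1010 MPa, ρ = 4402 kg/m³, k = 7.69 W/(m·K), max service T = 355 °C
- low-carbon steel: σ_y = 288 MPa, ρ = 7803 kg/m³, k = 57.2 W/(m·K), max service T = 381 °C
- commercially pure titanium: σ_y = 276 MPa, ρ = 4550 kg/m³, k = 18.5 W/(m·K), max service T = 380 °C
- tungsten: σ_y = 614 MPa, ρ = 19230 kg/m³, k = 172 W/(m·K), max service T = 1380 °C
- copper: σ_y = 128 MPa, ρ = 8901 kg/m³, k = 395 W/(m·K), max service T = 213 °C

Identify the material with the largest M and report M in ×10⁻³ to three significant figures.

low-carbon steel, M = 2.17×10⁻³

Screen on constraints: k ≥ 37.9 W/(m·K); max service T ≥ 368 °C. Survivors: low-carbon steel, tungsten.
Per-candidate index values:
  low-carbon steel: M = 2.17×10⁻³
  tungsten: M = 1.29×10⁻³
The maximum is for low-carbon steel.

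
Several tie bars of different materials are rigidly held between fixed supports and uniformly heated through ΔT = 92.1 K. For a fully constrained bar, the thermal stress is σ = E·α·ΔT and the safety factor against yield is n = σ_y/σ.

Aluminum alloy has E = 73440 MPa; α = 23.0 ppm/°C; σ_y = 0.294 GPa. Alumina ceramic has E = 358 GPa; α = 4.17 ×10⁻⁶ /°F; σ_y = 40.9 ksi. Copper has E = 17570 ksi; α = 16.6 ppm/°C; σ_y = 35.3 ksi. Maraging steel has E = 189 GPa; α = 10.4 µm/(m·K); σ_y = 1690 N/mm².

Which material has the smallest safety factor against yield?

In consistent units (E in GPa, α in ×10⁻⁶/K, σ_y in MPa):
  aluminum alloy: E = 73.44, α = 23.0, σ_y = 294.0 → σ = 156 MPa, n = 1.89
  alumina ceramic: E = 358.0, α = 7.51, σ_y = 282.0 → σ = 247 MPa, n = 1.14
  copper: E = 121.1, α = 16.6, σ_y = 243.4 → σ = 185 MPa, n = 1.31
  maraging steel: E = 189.0, α = 10.4, σ_y = 1690 → σ = 181 MPa, n = 9.34
Smallest n: alumina ceramic with n = 1.14.

alumina ceramic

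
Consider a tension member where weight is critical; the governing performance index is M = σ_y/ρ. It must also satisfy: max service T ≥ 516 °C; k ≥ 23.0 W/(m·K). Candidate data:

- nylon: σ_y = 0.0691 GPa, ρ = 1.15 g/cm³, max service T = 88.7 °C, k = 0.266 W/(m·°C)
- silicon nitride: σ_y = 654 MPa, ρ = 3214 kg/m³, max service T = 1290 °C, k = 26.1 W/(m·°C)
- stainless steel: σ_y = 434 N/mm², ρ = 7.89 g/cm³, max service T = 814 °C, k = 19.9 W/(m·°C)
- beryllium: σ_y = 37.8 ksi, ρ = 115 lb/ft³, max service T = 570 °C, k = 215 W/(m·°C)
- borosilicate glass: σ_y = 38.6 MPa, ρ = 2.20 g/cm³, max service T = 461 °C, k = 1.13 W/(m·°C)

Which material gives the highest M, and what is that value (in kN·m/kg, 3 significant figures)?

silicon nitride, M = 203 kN·m/kg

Screen on constraints: max service T ≥ 516 °C; k ≥ 23.0 W/(m·K). Survivors: silicon nitride, beryllium.
After converting to SI:
  silicon nitride: σ_y = 654.0 MPa, ρ = 3214 kg/m³
  beryllium: σ_y = 260.6 MPa, ρ = 1842 kg/m³
  silicon nitride: M = 203 kN·m/kg
  beryllium: M = 141 kN·m/kg
Silicon nitride has the largest M.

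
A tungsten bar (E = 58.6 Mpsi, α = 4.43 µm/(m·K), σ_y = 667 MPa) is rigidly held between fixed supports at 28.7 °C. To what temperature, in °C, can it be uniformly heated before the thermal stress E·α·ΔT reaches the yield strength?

401 °C

E = 58.6 Mpsi = 404.0 GPa.
E·α·ΔT = 667.0 MPa ⇒ ΔT = 667.0 / (404.0×10³ × 4.43×10⁻⁶) = 372.7 K.
T = 28.7 + 372.7 = 401.4 °C.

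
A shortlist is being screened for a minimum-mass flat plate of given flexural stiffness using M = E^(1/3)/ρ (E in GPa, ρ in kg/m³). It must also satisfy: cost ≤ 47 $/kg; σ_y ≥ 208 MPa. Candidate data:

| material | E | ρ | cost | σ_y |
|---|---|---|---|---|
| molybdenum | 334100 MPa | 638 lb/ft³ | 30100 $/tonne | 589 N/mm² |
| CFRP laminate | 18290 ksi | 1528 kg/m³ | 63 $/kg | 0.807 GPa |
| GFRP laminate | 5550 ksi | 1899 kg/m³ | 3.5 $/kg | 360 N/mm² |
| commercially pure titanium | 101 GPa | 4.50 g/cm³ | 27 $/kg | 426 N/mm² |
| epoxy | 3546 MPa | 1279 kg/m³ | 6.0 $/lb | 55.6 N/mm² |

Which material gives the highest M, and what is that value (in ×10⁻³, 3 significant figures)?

Screen on constraints: cost ≤ 47 $/kg; σ_y ≥ 208 MPa. Survivors: molybdenum, GFRP laminate, commercially pure titanium.
Convert each candidate to consistent units, then evaluate M:
  molybdenum: E = 334.1 GPa, ρ = 10220 kg/m³
  GFRP laminate: E = 38.27 GPa, ρ = 1899 kg/m³
  commercially pure titanium: E = 101.0 GPa, ρ = 4500 kg/m³
  GFRP laminate: M = 1.77×10⁻³
  commercially pure titanium: M = 1.03×10⁻³
  molybdenum: M = 0.679×10⁻³
GFRP laminate ranks first.

GFRP laminate, M = 1.77×10⁻³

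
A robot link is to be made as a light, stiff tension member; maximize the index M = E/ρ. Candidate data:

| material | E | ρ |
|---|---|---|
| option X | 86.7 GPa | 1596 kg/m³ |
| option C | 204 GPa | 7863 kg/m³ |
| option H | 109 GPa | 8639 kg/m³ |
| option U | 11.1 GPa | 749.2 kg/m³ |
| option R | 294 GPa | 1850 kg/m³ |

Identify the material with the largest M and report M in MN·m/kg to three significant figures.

Computing M directly (units already consistent):
  option R: M = 159 MN·m/kg
  option X: M = 54.3 MN·m/kg
  option C: M = 25.9 MN·m/kg
  option U: M = 14.8 MN·m/kg
  option H: M = 12.6 MN·m/kg
Highest index: option R.

option R, M = 159 MN·m/kg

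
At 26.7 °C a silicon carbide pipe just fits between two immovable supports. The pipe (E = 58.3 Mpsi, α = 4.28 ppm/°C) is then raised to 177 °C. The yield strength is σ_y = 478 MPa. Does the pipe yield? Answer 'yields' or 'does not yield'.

E = 58.3 Mpsi = 402.0 GPa.
ΔT = 150.3 K. Constrained thermal stress σ = E·α·ΔT = 402.0×10³ MPa × 4.28×10⁻⁶ × 150.3 = 259 MPa (compressive).
Compare to σ_y = 478 MPa: σ < σ_y, so it does not yield.

does not yield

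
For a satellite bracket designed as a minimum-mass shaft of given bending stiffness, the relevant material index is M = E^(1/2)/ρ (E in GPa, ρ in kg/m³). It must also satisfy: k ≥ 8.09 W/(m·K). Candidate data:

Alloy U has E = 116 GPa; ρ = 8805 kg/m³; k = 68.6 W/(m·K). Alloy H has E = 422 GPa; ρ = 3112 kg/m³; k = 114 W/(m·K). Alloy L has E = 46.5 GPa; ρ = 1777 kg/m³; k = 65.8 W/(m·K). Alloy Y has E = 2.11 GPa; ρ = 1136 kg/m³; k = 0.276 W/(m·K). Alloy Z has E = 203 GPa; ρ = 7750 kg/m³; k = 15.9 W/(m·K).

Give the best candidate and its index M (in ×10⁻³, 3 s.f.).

alloy H, M = 6.60×10⁻³

Screen on constraints: k ≥ 8.09 W/(m·K). Survivors: alloy U, alloy H, alloy L, alloy Z.
Computing M directly (units already consistent):
  alloy H: M = 6.60×10⁻³
  alloy L: M = 3.84×10⁻³
  alloy Z: M = 1.84×10⁻³
  alloy U: M = 1.22×10⁻³
Highest index: alloy H.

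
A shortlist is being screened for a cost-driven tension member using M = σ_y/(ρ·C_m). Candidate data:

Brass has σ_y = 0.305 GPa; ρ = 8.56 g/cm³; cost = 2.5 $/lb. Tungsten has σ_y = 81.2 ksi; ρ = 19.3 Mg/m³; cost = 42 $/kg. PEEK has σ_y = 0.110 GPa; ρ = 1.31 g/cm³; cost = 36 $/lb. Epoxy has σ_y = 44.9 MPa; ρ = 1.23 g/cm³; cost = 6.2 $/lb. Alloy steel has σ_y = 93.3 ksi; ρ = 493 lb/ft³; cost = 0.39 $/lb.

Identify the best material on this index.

After converting to SI:
  brass: σ_y = 305.0 MPa, ρ = 8560 kg/m³, cost = 5.511 $/kg
  tungsten: σ_y = 559.9 MPa, ρ = 19300 kg/m³, cost = 42.00 $/kg
  PEEK: σ_y = 110.0 MPa, ρ = 1310 kg/m³, cost = 79.37 $/kg
  epoxy: σ_y = 44.90 MPa, ρ = 1230 kg/m³, cost = 13.67 $/kg
  alloy steel: σ_y = 643.3 MPa, ρ = 7897 kg/m³, cost = 0.8598 $/kg
  alloy steel: M = 94.7 kN·m per $
  brass: M = 6.46 kN·m per $
  epoxy: M = 2.67 kN·m per $
  PEEK: M = 1.06 kN·m per $
  tungsten: M = 0.691 kN·m per $
Alloy steel has the largest M.

alloy steel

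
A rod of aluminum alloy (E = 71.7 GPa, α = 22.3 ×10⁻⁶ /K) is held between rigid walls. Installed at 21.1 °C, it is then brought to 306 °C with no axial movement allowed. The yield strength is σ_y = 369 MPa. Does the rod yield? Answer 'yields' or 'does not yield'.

ΔT = 284.9 K. Constrained thermal stress σ = E·α·ΔT = 71.70×10³ MPa × 22.3×10⁻⁶ × 284.9 = 456 MPa (compressive).
Compare to σ_y = 369 MPa: σ ≥ σ_y, so it yields.

yields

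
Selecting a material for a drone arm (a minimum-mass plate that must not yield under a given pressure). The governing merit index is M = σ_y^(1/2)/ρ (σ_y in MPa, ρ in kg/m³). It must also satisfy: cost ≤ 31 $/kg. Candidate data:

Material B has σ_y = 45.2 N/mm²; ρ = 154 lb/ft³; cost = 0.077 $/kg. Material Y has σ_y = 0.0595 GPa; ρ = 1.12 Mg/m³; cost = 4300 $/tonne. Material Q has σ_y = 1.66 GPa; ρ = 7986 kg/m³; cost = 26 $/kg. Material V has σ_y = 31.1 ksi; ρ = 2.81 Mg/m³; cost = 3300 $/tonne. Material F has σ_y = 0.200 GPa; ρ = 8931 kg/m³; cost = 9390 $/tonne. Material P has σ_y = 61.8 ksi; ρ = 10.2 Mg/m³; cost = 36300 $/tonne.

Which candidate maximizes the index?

Screen on constraints: cost ≤ 31 $/kg. Survivors: material B, material Y, material Q, material V, material F.
After converting to SI:
  material B: σ_y = 45.20 MPa, ρ = 2467 kg/m³
  material Y: σ_y = 59.50 MPa, ρ = 1120 kg/m³
  material Q: σ_y = 1660 MPa, ρ = 7986 kg/m³
  material V: σ_y = 214.4 MPa, ρ = 2810 kg/m³
  material F: σ_y = 200.0 MPa, ρ = 8931 kg/m³
  material Y: M = 6.89×10⁻³
  material V: M = 5.21×10⁻³
  material Q: M = 5.10×10⁻³
  material B: M = 2.73×10⁻³
  material F: M = 1.58×10⁻³
Highest index: material Y.

material Y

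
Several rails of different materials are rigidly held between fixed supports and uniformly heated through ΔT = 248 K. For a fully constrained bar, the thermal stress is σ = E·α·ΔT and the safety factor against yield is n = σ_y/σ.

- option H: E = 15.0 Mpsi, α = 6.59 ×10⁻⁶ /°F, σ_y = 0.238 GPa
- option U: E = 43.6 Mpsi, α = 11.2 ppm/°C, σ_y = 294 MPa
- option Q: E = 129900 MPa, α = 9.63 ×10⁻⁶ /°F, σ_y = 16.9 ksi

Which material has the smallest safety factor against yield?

option Q

Converting E to GPa, α to ×10⁻⁶/K, σ_y to MPa, then σ and n for each:
  option H: E = 103.4, α = 11.9, σ_y = 238.0 → σ = 304 MPa, n = 0.782
  option U: E = 300.6, α = 11.2, σ_y = 294.0 → σ = 835 MPa, n = 0.352
  option Q: E = 129.9, α = 17.3, σ_y = 116.5 → σ = 558 MPa, n = 0.209
The minimum is option Q at n = 0.209.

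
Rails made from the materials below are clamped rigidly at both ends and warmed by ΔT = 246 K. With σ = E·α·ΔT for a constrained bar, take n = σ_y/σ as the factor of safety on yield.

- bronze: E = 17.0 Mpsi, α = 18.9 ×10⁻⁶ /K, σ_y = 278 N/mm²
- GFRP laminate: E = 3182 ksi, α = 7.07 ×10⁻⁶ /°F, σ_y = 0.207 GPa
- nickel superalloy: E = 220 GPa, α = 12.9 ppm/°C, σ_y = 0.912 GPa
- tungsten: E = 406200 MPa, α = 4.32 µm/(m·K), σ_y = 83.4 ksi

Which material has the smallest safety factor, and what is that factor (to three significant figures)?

Converting E to GPa, α to ×10⁻⁶/K, σ_y to MPa, then σ and n for each:
  bronze: E = 117.2, α = 18.9, σ_y = 278.0 → σ = 545 MPa, n = 0.510
  GFRP laminate: E = 21.94, α = 12.7, σ_y = 207.0 → σ = 68.7 MPa, n = 3.01
  nickel superalloy: E = 220.0, α = 12.9, σ_y = 912.0 → σ = 698 MPa, n = 1.31
  tungsten: E = 406.2, α = 4.32, σ_y = 575.0 → σ = 432 MPa, n = 1.33
The minimum is bronze at n = 0.510.

bronze, n = 0.510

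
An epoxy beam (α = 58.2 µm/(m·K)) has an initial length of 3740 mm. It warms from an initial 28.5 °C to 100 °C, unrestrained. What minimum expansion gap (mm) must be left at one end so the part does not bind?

15.6 mm

ΔT = 100 − 28.5 = 71.50 K.
ΔL = α·L₀·ΔT = 58.2×10⁻⁶ × 3740 mm × 71.50 K = 15.6 mm.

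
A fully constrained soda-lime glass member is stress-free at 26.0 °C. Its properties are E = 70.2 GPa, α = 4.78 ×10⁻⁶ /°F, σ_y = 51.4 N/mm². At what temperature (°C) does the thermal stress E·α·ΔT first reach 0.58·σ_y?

α = 4.78×10⁻⁶/°F × 9/5 = 8.60×10⁻⁶/K.
σ_y = 51.4 N/mm² = 51.40 MPa.
E·α·ΔT = 29.81 MPa ⇒ ΔT = 29.81 / (70.20×10³ × 8.60×10⁻⁶) = 49.36 K.
T = 26.0 + 49.36 = 75.36 °C.

75.4 °C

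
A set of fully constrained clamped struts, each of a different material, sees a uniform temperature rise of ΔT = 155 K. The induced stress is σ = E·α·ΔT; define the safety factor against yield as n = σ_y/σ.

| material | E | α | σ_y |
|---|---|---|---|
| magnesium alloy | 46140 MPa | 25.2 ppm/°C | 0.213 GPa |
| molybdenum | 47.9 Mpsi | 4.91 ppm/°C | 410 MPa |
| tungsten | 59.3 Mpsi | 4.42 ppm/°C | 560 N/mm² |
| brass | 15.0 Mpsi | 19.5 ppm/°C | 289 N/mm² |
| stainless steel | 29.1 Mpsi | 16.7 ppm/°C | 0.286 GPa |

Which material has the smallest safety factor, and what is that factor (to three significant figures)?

stainless steel, n = 0.551

In consistent units (E in GPa, α in ×10⁻⁶/K, σ_y in MPa):
  magnesium alloy: E = 46.14, α = 25.2, σ_y = 213.0 → σ = 180 MPa, n = 1.18
  molybdenum: E = 330.3, α = 4.91, σ_y = 410.0 → σ = 251 MPa, n = 1.63
  tungsten: E = 408.9, α = 4.42, σ_y = 560.0 → σ = 280 MPa, n = 2.00
  brass: E = 103.4, α = 19.5, σ_y = 289.0 → σ = 313 MPa, n = 0.925
  stainless steel: E = 200.6, α = 16.7, σ_y = 286.0 → σ = 519 MPa, n = 0.551
Stainless steel has the lowest safety factor, n = 0.551.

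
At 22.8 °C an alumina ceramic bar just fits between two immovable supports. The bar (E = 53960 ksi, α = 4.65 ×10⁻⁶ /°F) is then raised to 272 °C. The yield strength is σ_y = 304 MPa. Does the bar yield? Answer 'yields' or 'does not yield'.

E = 53960 ksi = 372.0 GPa.
α = 4.65×10⁻⁶/°F × 9/5 = 8.37×10⁻⁶/K.
ΔT = 249.2 K. Constrained thermal stress σ = E·α·ΔT = 372.0×10³ MPa × 8.37×10⁻⁶ × 249.2 = 776 MPa (compressive).
Compare to σ_y = 304 MPa: σ ≥ σ_y, so it yields.

yields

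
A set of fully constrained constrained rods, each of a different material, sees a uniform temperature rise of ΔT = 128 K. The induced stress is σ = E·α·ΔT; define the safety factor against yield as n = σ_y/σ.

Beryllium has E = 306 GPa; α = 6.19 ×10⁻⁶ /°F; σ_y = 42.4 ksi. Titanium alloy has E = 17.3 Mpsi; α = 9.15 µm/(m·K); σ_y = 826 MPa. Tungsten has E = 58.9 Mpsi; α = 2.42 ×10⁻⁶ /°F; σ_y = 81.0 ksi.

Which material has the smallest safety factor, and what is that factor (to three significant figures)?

beryllium, n = 0.670

With everything in SI (GPa, ×10⁻⁶/K, MPa):
  beryllium: E = 306.0, α = 11.1, σ_y = 292.3 → σ = 436 MPa, n = 0.670
  titanium alloy: E = 119.3, α = 9.15, σ_y = 826.0 → σ = 140 MPa, n = 5.91
  tungsten: E = 406.1, α = 4.36, σ_y = 558.5 → σ = 226 MPa, n = 2.47
The minimum is beryllium at n = 0.670.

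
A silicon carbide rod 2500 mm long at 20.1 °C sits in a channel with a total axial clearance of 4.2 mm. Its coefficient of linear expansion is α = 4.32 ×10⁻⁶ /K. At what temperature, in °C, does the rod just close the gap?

409 °C

α·L₀·ΔT = 4.2 mm ⇒ ΔT = 4.2 / (4.32×10⁻⁶ × 2500.0) = 388.9 K.
T = 20.1 + 388.9 = 409.0 °C.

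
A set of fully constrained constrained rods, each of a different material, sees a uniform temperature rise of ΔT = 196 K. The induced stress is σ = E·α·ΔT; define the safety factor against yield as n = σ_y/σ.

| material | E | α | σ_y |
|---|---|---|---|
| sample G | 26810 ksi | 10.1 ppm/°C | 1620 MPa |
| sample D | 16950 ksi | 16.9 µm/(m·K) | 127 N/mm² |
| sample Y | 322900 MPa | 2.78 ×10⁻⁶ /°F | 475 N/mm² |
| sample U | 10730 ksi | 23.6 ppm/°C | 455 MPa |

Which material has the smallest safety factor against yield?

sample D

Per material, after unit conversion:
  sample G: E = 184.8, α = 10.1, σ_y = 1620 → σ = 366 MPa, n = 4.43
  sample D: E = 116.9, α = 16.9, σ_y = 127.0 → σ = 387 MPa, n = 0.328
  sample Y: E = 322.9, α = 5.00, σ_y = 475.0 → σ = 317 MPa, n = 1.50
  sample U: E = 73.98, α = 23.6, σ_y = 455.0 → σ = 342 MPa, n = 1.33
The minimum is sample D at n = 0.328.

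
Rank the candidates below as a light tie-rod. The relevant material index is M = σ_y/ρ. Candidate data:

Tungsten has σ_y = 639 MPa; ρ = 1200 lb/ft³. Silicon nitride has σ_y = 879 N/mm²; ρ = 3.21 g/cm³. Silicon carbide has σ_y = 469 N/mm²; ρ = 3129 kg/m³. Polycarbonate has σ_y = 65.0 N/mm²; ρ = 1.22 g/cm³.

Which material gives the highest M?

silicon nitride

In SI units:
  tungsten: σ_y = 639.0 MPa, ρ = 19220 kg/m³
  silicon nitride: σ_y = 879.0 MPa, ρ = 3210 kg/m³
  silicon carbide: σ_y = 469.0 MPa, ρ = 3129 kg/m³
  polycarbonate: σ_y = 65.00 MPa, ρ = 1220 kg/m³
  silicon nitride: M = 274 kN·m/kg
  silicon carbide: M = 150 kN·m/kg
  polycarbonate: M = 53.3 kN·m/kg
  tungsten: M = 33.2 kN·m/kg
Silicon nitride has the largest M.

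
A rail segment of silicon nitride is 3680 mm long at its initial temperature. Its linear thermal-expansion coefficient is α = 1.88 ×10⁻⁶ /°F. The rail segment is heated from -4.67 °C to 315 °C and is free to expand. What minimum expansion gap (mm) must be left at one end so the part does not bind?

3.98 mm

Convert α: 1.88×10⁻⁶/°F × (9/5) = 3.38×10⁻⁶/K.
ΔT = 315 − (-4.67) = 319.7 K.
ΔL = α·L₀·ΔT = 3.38×10⁻⁶ × 3680 mm × 319.7 K = 3.98 mm.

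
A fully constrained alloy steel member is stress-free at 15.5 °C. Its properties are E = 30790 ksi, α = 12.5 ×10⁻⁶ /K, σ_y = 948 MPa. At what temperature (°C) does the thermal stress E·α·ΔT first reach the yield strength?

373 °C

E = 30790 ksi = 212.3 GPa.
E·α·ΔT = 948.0 MPa ⇒ ΔT = 948.0 / (212.3×10³ × 12.5×10⁻⁶) = 357.2 K.
T = 15.5 + 357.2 = 372.7 °C.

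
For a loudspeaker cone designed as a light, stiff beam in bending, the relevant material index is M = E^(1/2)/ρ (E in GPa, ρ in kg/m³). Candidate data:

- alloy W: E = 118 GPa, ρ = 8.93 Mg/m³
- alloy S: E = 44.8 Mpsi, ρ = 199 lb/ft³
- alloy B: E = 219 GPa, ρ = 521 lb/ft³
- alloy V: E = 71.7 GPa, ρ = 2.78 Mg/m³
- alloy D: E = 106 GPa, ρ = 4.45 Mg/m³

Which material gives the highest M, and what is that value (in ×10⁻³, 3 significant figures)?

Convert each candidate to consistent units, then evaluate M:
  alloy W: E = 118.0 GPa, ρ = 8930 kg/m³
  alloy S: E = 308.9 GPa, ρ = 3188 kg/m³
  alloy B: E = 219.0 GPa, ρ = 8346 kg/m³
  alloy V: E = 71.70 GPa, ρ = 2780 kg/m³
  alloy D: E = 106.0 GPa, ρ = 4450 kg/m³
  alloy S: M = 5.51×10⁻³
  alloy V: M = 3.05×10⁻³
  alloy D: M = 2.31×10⁻³
  alloy B: M = 1.77×10⁻³
  alloy W: M = 1.22×10⁻³
Alloy S ranks first.

alloy S, M = 5.51×10⁻³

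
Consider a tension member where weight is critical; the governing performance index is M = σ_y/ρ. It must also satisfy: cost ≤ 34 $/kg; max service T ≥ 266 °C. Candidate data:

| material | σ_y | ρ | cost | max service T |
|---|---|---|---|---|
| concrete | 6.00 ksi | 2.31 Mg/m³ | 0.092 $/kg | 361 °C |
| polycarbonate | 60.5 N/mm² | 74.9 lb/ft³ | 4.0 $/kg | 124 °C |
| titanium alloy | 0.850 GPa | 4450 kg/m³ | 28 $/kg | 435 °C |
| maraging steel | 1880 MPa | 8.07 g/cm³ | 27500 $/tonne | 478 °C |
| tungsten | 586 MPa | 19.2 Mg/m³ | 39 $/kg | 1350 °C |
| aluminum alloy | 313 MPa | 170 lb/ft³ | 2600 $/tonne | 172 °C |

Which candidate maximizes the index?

maraging steel

Screen on constraints: cost ≤ 34 $/kg; max service T ≥ 266 °C. Survivors: concrete, titanium alloy, maraging steel.
Convert each candidate to consistent units, then evaluate M:
  concrete: σ_y = 41.37 MPa, ρ = 2310 kg/m³
  titanium alloy: σ_y = 850.0 MPa, ρ = 4450 kg/m³
  maraging steel: σ_y = 1880 MPa, ρ = 8070 kg/m³
  maraging steel: M = 233 kN·m/kg
  titanium alloy: M = 191 kN·m/kg
  concrete: M = 17.9 kN·m/kg
The maximum is for maraging steel.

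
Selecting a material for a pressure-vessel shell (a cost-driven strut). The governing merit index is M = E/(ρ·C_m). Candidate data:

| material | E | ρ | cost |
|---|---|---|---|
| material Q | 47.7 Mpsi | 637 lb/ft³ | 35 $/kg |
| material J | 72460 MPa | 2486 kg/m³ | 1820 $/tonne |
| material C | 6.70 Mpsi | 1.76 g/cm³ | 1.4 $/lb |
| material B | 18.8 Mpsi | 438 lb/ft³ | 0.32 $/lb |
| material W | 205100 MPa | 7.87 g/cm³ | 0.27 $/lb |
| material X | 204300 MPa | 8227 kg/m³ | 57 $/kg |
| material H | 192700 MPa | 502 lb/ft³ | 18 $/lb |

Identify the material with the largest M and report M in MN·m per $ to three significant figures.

material W, M = 43.8 MN·m per $

In SI units:
  material Q: E = 328.9 GPa, ρ = 10200 kg/m³, cost = 35.00 $/kg
  material J: E = 72.46 GPa, ρ = 2486 kg/m³, cost = 1.820 $/kg
  material C: E = 46.19 GPa, ρ = 1760 kg/m³, cost = 3.086 $/kg
  material B: E = 129.6 GPa, ρ = 7016 kg/m³, cost = 0.7055 $/kg
  material W: E = 205.1 GPa, ρ = 7870 kg/m³, cost = 0.5952 $/kg
  material X: E = 204.3 GPa, ρ = 8227 kg/m³, cost = 57.00 $/kg
  material H: E = 192.7 GPa, ρ = 8041 kg/m³, cost = 39.68 $/kg
  material W: M = 43.8 MN·m per $
  material B: M = 26.2 MN·m per $
  material J: M = 16.0 MN·m per $
  material C: M = 8.50 MN·m per $
  material Q: M = 0.921 MN·m per $
  material H: M = 0.604 MN·m per $
  material X: M = 0.436 MN·m per $
Material W has the largest M.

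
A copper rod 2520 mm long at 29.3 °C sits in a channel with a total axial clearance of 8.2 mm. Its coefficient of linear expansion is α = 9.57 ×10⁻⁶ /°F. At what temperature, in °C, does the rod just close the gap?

α = 9.57×10⁻⁶/°F × 9/5 = 17.2×10⁻⁶/K.
α·L₀·ΔT = 8.2 mm ⇒ ΔT = 8.2 / (17.2×10⁻⁶ × 2520.0) = 188.9 K.
T = 29.3 + 188.9 = 218.2 °C.

218 °C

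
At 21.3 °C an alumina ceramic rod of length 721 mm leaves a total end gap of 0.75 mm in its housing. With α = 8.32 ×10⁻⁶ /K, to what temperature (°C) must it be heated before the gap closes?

α·L₀·ΔT = 0.75 mm ⇒ ΔT = 0.75 / (8.32×10⁻⁶ × 721.0) = 125.0 K.
T = 21.3 + 125.0 = 146.3 °C.

146 °C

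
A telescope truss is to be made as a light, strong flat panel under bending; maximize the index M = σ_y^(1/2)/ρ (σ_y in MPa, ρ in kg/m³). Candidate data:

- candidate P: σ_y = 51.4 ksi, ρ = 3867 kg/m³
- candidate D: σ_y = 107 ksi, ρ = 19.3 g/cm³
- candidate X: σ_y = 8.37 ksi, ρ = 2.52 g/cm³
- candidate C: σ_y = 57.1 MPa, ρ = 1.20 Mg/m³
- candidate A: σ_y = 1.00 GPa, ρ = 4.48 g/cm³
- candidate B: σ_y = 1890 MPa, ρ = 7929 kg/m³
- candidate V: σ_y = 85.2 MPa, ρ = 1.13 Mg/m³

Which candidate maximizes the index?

candidate V

Putting every candidate on a common basis:
  candidate P: σ_y = 354.4 MPa, ρ = 3867 kg/m³
  candidate D: σ_y = 737.7 MPa, ρ = 19300 kg/m³
  candidate X: σ_y = 57.71 MPa, ρ = 2520 kg/m³
  candidate C: σ_y = 57.10 MPa, ρ = 1200 kg/m³
  candidate A: σ_y = 1000 MPa, ρ = 4480 kg/m³
  candidate B: σ_y = 1890 MPa, ρ = 7929 kg/m³
  candidate V: σ_y = 85.20 MPa, ρ = 1130 kg/m³
  candidate V: M = 8.17×10⁻³
  candidate A: M = 7.06×10⁻³
  candidate C: M = 6.30×10⁻³
  candidate B: M = 5.48×10⁻³
  candidate P: M = 4.87×10⁻³
  candidate X: M = 3.01×10⁻³
  candidate D: M = 1.41×10⁻³
Candidate V ranks first.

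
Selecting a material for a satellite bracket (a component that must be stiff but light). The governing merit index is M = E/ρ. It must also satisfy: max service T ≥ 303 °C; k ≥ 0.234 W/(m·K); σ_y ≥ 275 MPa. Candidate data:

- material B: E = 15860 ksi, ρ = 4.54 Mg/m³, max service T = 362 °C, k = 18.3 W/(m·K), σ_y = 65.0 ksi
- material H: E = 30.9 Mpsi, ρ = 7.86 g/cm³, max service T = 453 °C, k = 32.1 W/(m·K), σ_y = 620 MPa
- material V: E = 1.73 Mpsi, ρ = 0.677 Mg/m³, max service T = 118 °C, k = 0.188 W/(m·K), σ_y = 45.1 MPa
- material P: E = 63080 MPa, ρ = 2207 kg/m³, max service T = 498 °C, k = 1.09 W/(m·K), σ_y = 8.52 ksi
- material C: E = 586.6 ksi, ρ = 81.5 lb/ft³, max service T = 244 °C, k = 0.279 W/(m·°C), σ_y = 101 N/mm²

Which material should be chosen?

Screen on constraints: max service T ≥ 303 °C; k ≥ 0.234 W/(m·K); σ_y ≥ 275 MPa. Survivors: material B, material H.
After converting to SI:
  material B: E = 109.4 GPa, ρ = 4540 kg/m³
  material H: E = 213.0 GPa, ρ = 7860 kg/m³
  material H: M = 27.1 MN·m/kg
  material B: M = 24.1 MN·m/kg
The maximum is for material H.

material H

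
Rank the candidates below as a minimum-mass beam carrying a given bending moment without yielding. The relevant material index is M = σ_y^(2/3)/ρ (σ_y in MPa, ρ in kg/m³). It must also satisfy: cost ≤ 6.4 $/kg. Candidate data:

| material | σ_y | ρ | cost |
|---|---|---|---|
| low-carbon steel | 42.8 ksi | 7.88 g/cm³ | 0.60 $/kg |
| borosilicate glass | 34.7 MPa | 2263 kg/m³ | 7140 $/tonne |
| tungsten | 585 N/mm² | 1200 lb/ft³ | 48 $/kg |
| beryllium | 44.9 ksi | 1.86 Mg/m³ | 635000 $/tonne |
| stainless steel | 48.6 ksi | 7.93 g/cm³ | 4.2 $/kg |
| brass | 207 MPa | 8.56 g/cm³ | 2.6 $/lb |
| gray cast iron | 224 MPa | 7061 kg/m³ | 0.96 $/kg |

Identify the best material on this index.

stainless steel

Screen on constraints: cost ≤ 6.4 $/kg. Survivors: low-carbon steel, stainless steel, brass, gray cast iron.
Putting every candidate on a common basis:
  low-carbon steel: σ_y = 295.1 MPa, ρ = 7880 kg/m³
  stainless steel: σ_y = 335.1 MPa, ρ = 7930 kg/m³
  brass: σ_y = 207.0 MPa, ρ = 8560 kg/m³
  gray cast iron: σ_y = 224.0 MPa, ρ = 7061 kg/m³
  stainless steel: M = 6.08×10⁻³
  low-carbon steel: M = 5.62×10⁻³
  gray cast iron: M = 5.22×10⁻³
  brass: M = 4.09×10⁻³
Stainless steel has the largest M.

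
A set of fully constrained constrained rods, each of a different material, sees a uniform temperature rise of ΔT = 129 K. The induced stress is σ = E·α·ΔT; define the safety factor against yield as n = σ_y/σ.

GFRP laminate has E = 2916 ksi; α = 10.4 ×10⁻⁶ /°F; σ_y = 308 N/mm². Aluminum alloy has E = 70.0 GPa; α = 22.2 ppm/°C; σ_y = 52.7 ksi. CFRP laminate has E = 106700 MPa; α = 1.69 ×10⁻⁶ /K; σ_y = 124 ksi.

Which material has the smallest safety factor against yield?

aluminum alloy

Per material, after unit conversion:
  GFRP laminate: E = 20.11, α = 18.7, σ_y = 308.0 → σ = 48.6 MPa, n = 6.34
  aluminum alloy: E = 70.00, α = 22.2, σ_y = 363.4 → σ = 200 MPa, n = 1.81
  CFRP laminate: E = 106.7, α = 1.69, σ_y = 855.0 → σ = 23.3 MPa, n = 36.8
Aluminum alloy has the lowest safety factor, n = 1.81.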